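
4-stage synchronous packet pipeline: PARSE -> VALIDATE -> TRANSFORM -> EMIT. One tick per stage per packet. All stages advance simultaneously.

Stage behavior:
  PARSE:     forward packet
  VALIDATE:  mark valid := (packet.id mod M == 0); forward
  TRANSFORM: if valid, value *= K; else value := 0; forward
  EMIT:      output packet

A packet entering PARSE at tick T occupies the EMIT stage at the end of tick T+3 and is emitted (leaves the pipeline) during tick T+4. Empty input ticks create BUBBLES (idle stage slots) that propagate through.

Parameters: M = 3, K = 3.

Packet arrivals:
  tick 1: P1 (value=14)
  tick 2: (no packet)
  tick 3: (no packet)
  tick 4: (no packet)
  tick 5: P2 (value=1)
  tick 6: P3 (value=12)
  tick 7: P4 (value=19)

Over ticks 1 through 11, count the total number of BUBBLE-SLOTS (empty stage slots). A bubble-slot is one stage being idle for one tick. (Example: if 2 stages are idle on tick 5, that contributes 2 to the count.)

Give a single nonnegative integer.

Answer: 28

Derivation:
Tick 1: [PARSE:P1(v=14,ok=F), VALIDATE:-, TRANSFORM:-, EMIT:-] out:-; bubbles=3
Tick 2: [PARSE:-, VALIDATE:P1(v=14,ok=F), TRANSFORM:-, EMIT:-] out:-; bubbles=3
Tick 3: [PARSE:-, VALIDATE:-, TRANSFORM:P1(v=0,ok=F), EMIT:-] out:-; bubbles=3
Tick 4: [PARSE:-, VALIDATE:-, TRANSFORM:-, EMIT:P1(v=0,ok=F)] out:-; bubbles=3
Tick 5: [PARSE:P2(v=1,ok=F), VALIDATE:-, TRANSFORM:-, EMIT:-] out:P1(v=0); bubbles=3
Tick 6: [PARSE:P3(v=12,ok=F), VALIDATE:P2(v=1,ok=F), TRANSFORM:-, EMIT:-] out:-; bubbles=2
Tick 7: [PARSE:P4(v=19,ok=F), VALIDATE:P3(v=12,ok=T), TRANSFORM:P2(v=0,ok=F), EMIT:-] out:-; bubbles=1
Tick 8: [PARSE:-, VALIDATE:P4(v=19,ok=F), TRANSFORM:P3(v=36,ok=T), EMIT:P2(v=0,ok=F)] out:-; bubbles=1
Tick 9: [PARSE:-, VALIDATE:-, TRANSFORM:P4(v=0,ok=F), EMIT:P3(v=36,ok=T)] out:P2(v=0); bubbles=2
Tick 10: [PARSE:-, VALIDATE:-, TRANSFORM:-, EMIT:P4(v=0,ok=F)] out:P3(v=36); bubbles=3
Tick 11: [PARSE:-, VALIDATE:-, TRANSFORM:-, EMIT:-] out:P4(v=0); bubbles=4
Total bubble-slots: 28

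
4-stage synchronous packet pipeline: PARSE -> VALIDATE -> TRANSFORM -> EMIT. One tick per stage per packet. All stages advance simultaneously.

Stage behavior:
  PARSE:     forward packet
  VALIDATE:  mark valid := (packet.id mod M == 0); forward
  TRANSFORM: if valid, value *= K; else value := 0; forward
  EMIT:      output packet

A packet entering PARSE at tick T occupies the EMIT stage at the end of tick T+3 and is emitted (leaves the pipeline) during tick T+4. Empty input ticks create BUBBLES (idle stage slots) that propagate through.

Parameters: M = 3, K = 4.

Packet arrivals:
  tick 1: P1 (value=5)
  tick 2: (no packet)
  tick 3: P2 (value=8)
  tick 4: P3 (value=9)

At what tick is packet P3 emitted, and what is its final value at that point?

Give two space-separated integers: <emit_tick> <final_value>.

Tick 1: [PARSE:P1(v=5,ok=F), VALIDATE:-, TRANSFORM:-, EMIT:-] out:-; in:P1
Tick 2: [PARSE:-, VALIDATE:P1(v=5,ok=F), TRANSFORM:-, EMIT:-] out:-; in:-
Tick 3: [PARSE:P2(v=8,ok=F), VALIDATE:-, TRANSFORM:P1(v=0,ok=F), EMIT:-] out:-; in:P2
Tick 4: [PARSE:P3(v=9,ok=F), VALIDATE:P2(v=8,ok=F), TRANSFORM:-, EMIT:P1(v=0,ok=F)] out:-; in:P3
Tick 5: [PARSE:-, VALIDATE:P3(v=9,ok=T), TRANSFORM:P2(v=0,ok=F), EMIT:-] out:P1(v=0); in:-
Tick 6: [PARSE:-, VALIDATE:-, TRANSFORM:P3(v=36,ok=T), EMIT:P2(v=0,ok=F)] out:-; in:-
Tick 7: [PARSE:-, VALIDATE:-, TRANSFORM:-, EMIT:P3(v=36,ok=T)] out:P2(v=0); in:-
Tick 8: [PARSE:-, VALIDATE:-, TRANSFORM:-, EMIT:-] out:P3(v=36); in:-
P3: arrives tick 4, valid=True (id=3, id%3=0), emit tick 8, final value 36

Answer: 8 36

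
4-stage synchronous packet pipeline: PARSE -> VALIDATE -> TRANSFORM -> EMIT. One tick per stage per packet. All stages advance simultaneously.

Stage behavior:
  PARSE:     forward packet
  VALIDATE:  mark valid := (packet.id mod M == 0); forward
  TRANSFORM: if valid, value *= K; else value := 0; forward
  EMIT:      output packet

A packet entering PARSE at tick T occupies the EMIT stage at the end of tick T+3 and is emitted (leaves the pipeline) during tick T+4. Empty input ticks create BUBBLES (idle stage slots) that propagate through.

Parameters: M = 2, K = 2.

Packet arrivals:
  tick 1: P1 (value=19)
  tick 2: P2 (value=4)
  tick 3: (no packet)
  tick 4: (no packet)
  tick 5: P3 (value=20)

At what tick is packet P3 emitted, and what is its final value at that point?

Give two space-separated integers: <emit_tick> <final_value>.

Answer: 9 0

Derivation:
Tick 1: [PARSE:P1(v=19,ok=F), VALIDATE:-, TRANSFORM:-, EMIT:-] out:-; in:P1
Tick 2: [PARSE:P2(v=4,ok=F), VALIDATE:P1(v=19,ok=F), TRANSFORM:-, EMIT:-] out:-; in:P2
Tick 3: [PARSE:-, VALIDATE:P2(v=4,ok=T), TRANSFORM:P1(v=0,ok=F), EMIT:-] out:-; in:-
Tick 4: [PARSE:-, VALIDATE:-, TRANSFORM:P2(v=8,ok=T), EMIT:P1(v=0,ok=F)] out:-; in:-
Tick 5: [PARSE:P3(v=20,ok=F), VALIDATE:-, TRANSFORM:-, EMIT:P2(v=8,ok=T)] out:P1(v=0); in:P3
Tick 6: [PARSE:-, VALIDATE:P3(v=20,ok=F), TRANSFORM:-, EMIT:-] out:P2(v=8); in:-
Tick 7: [PARSE:-, VALIDATE:-, TRANSFORM:P3(v=0,ok=F), EMIT:-] out:-; in:-
Tick 8: [PARSE:-, VALIDATE:-, TRANSFORM:-, EMIT:P3(v=0,ok=F)] out:-; in:-
Tick 9: [PARSE:-, VALIDATE:-, TRANSFORM:-, EMIT:-] out:P3(v=0); in:-
P3: arrives tick 5, valid=False (id=3, id%2=1), emit tick 9, final value 0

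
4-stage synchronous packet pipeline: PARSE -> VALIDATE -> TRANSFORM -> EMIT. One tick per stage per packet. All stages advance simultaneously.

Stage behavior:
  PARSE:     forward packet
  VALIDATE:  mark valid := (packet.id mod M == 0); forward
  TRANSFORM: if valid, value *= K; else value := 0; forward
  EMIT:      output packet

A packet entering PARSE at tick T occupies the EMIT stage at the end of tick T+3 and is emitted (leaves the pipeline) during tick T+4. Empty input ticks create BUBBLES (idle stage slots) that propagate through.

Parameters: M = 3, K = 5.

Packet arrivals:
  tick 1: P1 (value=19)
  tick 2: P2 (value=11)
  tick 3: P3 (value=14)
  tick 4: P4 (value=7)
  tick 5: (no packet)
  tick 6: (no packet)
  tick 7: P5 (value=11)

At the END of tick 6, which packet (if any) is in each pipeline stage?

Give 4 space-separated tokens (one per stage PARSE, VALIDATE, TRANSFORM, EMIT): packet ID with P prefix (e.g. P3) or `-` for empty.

Tick 1: [PARSE:P1(v=19,ok=F), VALIDATE:-, TRANSFORM:-, EMIT:-] out:-; in:P1
Tick 2: [PARSE:P2(v=11,ok=F), VALIDATE:P1(v=19,ok=F), TRANSFORM:-, EMIT:-] out:-; in:P2
Tick 3: [PARSE:P3(v=14,ok=F), VALIDATE:P2(v=11,ok=F), TRANSFORM:P1(v=0,ok=F), EMIT:-] out:-; in:P3
Tick 4: [PARSE:P4(v=7,ok=F), VALIDATE:P3(v=14,ok=T), TRANSFORM:P2(v=0,ok=F), EMIT:P1(v=0,ok=F)] out:-; in:P4
Tick 5: [PARSE:-, VALIDATE:P4(v=7,ok=F), TRANSFORM:P3(v=70,ok=T), EMIT:P2(v=0,ok=F)] out:P1(v=0); in:-
Tick 6: [PARSE:-, VALIDATE:-, TRANSFORM:P4(v=0,ok=F), EMIT:P3(v=70,ok=T)] out:P2(v=0); in:-
At end of tick 6: ['-', '-', 'P4', 'P3']

Answer: - - P4 P3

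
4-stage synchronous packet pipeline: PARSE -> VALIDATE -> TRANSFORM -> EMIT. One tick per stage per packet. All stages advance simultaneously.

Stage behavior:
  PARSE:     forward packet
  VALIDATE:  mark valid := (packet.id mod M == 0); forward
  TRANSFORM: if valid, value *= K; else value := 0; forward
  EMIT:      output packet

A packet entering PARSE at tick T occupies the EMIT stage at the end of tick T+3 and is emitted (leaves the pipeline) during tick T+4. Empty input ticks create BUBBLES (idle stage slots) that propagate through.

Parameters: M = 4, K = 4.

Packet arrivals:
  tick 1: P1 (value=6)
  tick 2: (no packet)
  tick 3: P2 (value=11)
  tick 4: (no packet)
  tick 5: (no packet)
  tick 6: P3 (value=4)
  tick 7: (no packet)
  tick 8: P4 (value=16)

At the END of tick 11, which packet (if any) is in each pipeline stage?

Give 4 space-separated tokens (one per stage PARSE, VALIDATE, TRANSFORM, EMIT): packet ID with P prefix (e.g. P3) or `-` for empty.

Answer: - - - P4

Derivation:
Tick 1: [PARSE:P1(v=6,ok=F), VALIDATE:-, TRANSFORM:-, EMIT:-] out:-; in:P1
Tick 2: [PARSE:-, VALIDATE:P1(v=6,ok=F), TRANSFORM:-, EMIT:-] out:-; in:-
Tick 3: [PARSE:P2(v=11,ok=F), VALIDATE:-, TRANSFORM:P1(v=0,ok=F), EMIT:-] out:-; in:P2
Tick 4: [PARSE:-, VALIDATE:P2(v=11,ok=F), TRANSFORM:-, EMIT:P1(v=0,ok=F)] out:-; in:-
Tick 5: [PARSE:-, VALIDATE:-, TRANSFORM:P2(v=0,ok=F), EMIT:-] out:P1(v=0); in:-
Tick 6: [PARSE:P3(v=4,ok=F), VALIDATE:-, TRANSFORM:-, EMIT:P2(v=0,ok=F)] out:-; in:P3
Tick 7: [PARSE:-, VALIDATE:P3(v=4,ok=F), TRANSFORM:-, EMIT:-] out:P2(v=0); in:-
Tick 8: [PARSE:P4(v=16,ok=F), VALIDATE:-, TRANSFORM:P3(v=0,ok=F), EMIT:-] out:-; in:P4
Tick 9: [PARSE:-, VALIDATE:P4(v=16,ok=T), TRANSFORM:-, EMIT:P3(v=0,ok=F)] out:-; in:-
Tick 10: [PARSE:-, VALIDATE:-, TRANSFORM:P4(v=64,ok=T), EMIT:-] out:P3(v=0); in:-
Tick 11: [PARSE:-, VALIDATE:-, TRANSFORM:-, EMIT:P4(v=64,ok=T)] out:-; in:-
At end of tick 11: ['-', '-', '-', 'P4']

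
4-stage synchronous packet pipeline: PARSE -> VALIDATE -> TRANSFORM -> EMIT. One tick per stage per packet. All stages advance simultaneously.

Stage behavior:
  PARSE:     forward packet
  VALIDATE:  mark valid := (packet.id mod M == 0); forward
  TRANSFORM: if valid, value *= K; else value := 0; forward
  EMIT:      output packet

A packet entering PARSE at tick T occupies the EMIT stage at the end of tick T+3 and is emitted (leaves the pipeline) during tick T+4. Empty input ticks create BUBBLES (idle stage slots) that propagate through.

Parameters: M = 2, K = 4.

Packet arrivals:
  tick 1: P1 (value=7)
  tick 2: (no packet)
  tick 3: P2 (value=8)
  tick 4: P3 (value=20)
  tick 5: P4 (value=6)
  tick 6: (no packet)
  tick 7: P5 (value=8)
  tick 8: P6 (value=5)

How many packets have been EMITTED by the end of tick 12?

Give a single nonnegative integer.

Tick 1: [PARSE:P1(v=7,ok=F), VALIDATE:-, TRANSFORM:-, EMIT:-] out:-; in:P1
Tick 2: [PARSE:-, VALIDATE:P1(v=7,ok=F), TRANSFORM:-, EMIT:-] out:-; in:-
Tick 3: [PARSE:P2(v=8,ok=F), VALIDATE:-, TRANSFORM:P1(v=0,ok=F), EMIT:-] out:-; in:P2
Tick 4: [PARSE:P3(v=20,ok=F), VALIDATE:P2(v=8,ok=T), TRANSFORM:-, EMIT:P1(v=0,ok=F)] out:-; in:P3
Tick 5: [PARSE:P4(v=6,ok=F), VALIDATE:P3(v=20,ok=F), TRANSFORM:P2(v=32,ok=T), EMIT:-] out:P1(v=0); in:P4
Tick 6: [PARSE:-, VALIDATE:P4(v=6,ok=T), TRANSFORM:P3(v=0,ok=F), EMIT:P2(v=32,ok=T)] out:-; in:-
Tick 7: [PARSE:P5(v=8,ok=F), VALIDATE:-, TRANSFORM:P4(v=24,ok=T), EMIT:P3(v=0,ok=F)] out:P2(v=32); in:P5
Tick 8: [PARSE:P6(v=5,ok=F), VALIDATE:P5(v=8,ok=F), TRANSFORM:-, EMIT:P4(v=24,ok=T)] out:P3(v=0); in:P6
Tick 9: [PARSE:-, VALIDATE:P6(v=5,ok=T), TRANSFORM:P5(v=0,ok=F), EMIT:-] out:P4(v=24); in:-
Tick 10: [PARSE:-, VALIDATE:-, TRANSFORM:P6(v=20,ok=T), EMIT:P5(v=0,ok=F)] out:-; in:-
Tick 11: [PARSE:-, VALIDATE:-, TRANSFORM:-, EMIT:P6(v=20,ok=T)] out:P5(v=0); in:-
Tick 12: [PARSE:-, VALIDATE:-, TRANSFORM:-, EMIT:-] out:P6(v=20); in:-
Emitted by tick 12: ['P1', 'P2', 'P3', 'P4', 'P5', 'P6']

Answer: 6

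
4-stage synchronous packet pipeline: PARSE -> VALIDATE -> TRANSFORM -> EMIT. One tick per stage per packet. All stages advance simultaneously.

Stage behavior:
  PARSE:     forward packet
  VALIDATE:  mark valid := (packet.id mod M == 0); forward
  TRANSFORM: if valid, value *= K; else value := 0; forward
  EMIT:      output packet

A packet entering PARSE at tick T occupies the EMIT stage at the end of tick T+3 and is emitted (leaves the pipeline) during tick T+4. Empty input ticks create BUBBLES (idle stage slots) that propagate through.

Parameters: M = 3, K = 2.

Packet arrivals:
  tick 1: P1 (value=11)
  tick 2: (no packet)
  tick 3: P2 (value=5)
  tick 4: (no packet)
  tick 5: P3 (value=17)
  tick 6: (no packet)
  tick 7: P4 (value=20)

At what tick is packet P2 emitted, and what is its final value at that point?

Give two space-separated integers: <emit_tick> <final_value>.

Tick 1: [PARSE:P1(v=11,ok=F), VALIDATE:-, TRANSFORM:-, EMIT:-] out:-; in:P1
Tick 2: [PARSE:-, VALIDATE:P1(v=11,ok=F), TRANSFORM:-, EMIT:-] out:-; in:-
Tick 3: [PARSE:P2(v=5,ok=F), VALIDATE:-, TRANSFORM:P1(v=0,ok=F), EMIT:-] out:-; in:P2
Tick 4: [PARSE:-, VALIDATE:P2(v=5,ok=F), TRANSFORM:-, EMIT:P1(v=0,ok=F)] out:-; in:-
Tick 5: [PARSE:P3(v=17,ok=F), VALIDATE:-, TRANSFORM:P2(v=0,ok=F), EMIT:-] out:P1(v=0); in:P3
Tick 6: [PARSE:-, VALIDATE:P3(v=17,ok=T), TRANSFORM:-, EMIT:P2(v=0,ok=F)] out:-; in:-
Tick 7: [PARSE:P4(v=20,ok=F), VALIDATE:-, TRANSFORM:P3(v=34,ok=T), EMIT:-] out:P2(v=0); in:P4
Tick 8: [PARSE:-, VALIDATE:P4(v=20,ok=F), TRANSFORM:-, EMIT:P3(v=34,ok=T)] out:-; in:-
Tick 9: [PARSE:-, VALIDATE:-, TRANSFORM:P4(v=0,ok=F), EMIT:-] out:P3(v=34); in:-
Tick 10: [PARSE:-, VALIDATE:-, TRANSFORM:-, EMIT:P4(v=0,ok=F)] out:-; in:-
Tick 11: [PARSE:-, VALIDATE:-, TRANSFORM:-, EMIT:-] out:P4(v=0); in:-
P2: arrives tick 3, valid=False (id=2, id%3=2), emit tick 7, final value 0

Answer: 7 0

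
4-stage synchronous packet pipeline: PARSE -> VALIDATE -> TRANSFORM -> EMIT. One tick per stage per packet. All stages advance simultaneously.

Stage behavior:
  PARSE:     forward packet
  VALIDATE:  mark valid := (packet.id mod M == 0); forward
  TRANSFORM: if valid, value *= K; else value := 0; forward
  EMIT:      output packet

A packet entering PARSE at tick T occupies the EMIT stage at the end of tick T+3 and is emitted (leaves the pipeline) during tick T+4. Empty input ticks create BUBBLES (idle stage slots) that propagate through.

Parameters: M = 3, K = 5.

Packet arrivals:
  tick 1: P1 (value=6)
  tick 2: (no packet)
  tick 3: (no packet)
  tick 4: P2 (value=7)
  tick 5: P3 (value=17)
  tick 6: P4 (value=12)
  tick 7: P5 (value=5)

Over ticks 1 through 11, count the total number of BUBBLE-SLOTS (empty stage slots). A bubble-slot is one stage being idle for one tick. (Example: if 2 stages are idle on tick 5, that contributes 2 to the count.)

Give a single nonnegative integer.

Tick 1: [PARSE:P1(v=6,ok=F), VALIDATE:-, TRANSFORM:-, EMIT:-] out:-; bubbles=3
Tick 2: [PARSE:-, VALIDATE:P1(v=6,ok=F), TRANSFORM:-, EMIT:-] out:-; bubbles=3
Tick 3: [PARSE:-, VALIDATE:-, TRANSFORM:P1(v=0,ok=F), EMIT:-] out:-; bubbles=3
Tick 4: [PARSE:P2(v=7,ok=F), VALIDATE:-, TRANSFORM:-, EMIT:P1(v=0,ok=F)] out:-; bubbles=2
Tick 5: [PARSE:P3(v=17,ok=F), VALIDATE:P2(v=7,ok=F), TRANSFORM:-, EMIT:-] out:P1(v=0); bubbles=2
Tick 6: [PARSE:P4(v=12,ok=F), VALIDATE:P3(v=17,ok=T), TRANSFORM:P2(v=0,ok=F), EMIT:-] out:-; bubbles=1
Tick 7: [PARSE:P5(v=5,ok=F), VALIDATE:P4(v=12,ok=F), TRANSFORM:P3(v=85,ok=T), EMIT:P2(v=0,ok=F)] out:-; bubbles=0
Tick 8: [PARSE:-, VALIDATE:P5(v=5,ok=F), TRANSFORM:P4(v=0,ok=F), EMIT:P3(v=85,ok=T)] out:P2(v=0); bubbles=1
Tick 9: [PARSE:-, VALIDATE:-, TRANSFORM:P5(v=0,ok=F), EMIT:P4(v=0,ok=F)] out:P3(v=85); bubbles=2
Tick 10: [PARSE:-, VALIDATE:-, TRANSFORM:-, EMIT:P5(v=0,ok=F)] out:P4(v=0); bubbles=3
Tick 11: [PARSE:-, VALIDATE:-, TRANSFORM:-, EMIT:-] out:P5(v=0); bubbles=4
Total bubble-slots: 24

Answer: 24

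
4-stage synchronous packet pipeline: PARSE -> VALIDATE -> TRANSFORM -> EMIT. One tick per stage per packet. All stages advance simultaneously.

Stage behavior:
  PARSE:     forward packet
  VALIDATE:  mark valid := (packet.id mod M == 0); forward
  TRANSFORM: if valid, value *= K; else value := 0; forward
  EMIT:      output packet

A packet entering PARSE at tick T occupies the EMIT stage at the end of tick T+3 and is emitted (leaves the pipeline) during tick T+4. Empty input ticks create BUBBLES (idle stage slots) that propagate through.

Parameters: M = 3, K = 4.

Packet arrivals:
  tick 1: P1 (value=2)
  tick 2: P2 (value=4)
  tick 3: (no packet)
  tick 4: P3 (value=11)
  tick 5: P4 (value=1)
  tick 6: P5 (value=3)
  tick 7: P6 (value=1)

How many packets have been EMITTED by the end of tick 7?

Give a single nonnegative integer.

Answer: 2

Derivation:
Tick 1: [PARSE:P1(v=2,ok=F), VALIDATE:-, TRANSFORM:-, EMIT:-] out:-; in:P1
Tick 2: [PARSE:P2(v=4,ok=F), VALIDATE:P1(v=2,ok=F), TRANSFORM:-, EMIT:-] out:-; in:P2
Tick 3: [PARSE:-, VALIDATE:P2(v=4,ok=F), TRANSFORM:P1(v=0,ok=F), EMIT:-] out:-; in:-
Tick 4: [PARSE:P3(v=11,ok=F), VALIDATE:-, TRANSFORM:P2(v=0,ok=F), EMIT:P1(v=0,ok=F)] out:-; in:P3
Tick 5: [PARSE:P4(v=1,ok=F), VALIDATE:P3(v=11,ok=T), TRANSFORM:-, EMIT:P2(v=0,ok=F)] out:P1(v=0); in:P4
Tick 6: [PARSE:P5(v=3,ok=F), VALIDATE:P4(v=1,ok=F), TRANSFORM:P3(v=44,ok=T), EMIT:-] out:P2(v=0); in:P5
Tick 7: [PARSE:P6(v=1,ok=F), VALIDATE:P5(v=3,ok=F), TRANSFORM:P4(v=0,ok=F), EMIT:P3(v=44,ok=T)] out:-; in:P6
Emitted by tick 7: ['P1', 'P2']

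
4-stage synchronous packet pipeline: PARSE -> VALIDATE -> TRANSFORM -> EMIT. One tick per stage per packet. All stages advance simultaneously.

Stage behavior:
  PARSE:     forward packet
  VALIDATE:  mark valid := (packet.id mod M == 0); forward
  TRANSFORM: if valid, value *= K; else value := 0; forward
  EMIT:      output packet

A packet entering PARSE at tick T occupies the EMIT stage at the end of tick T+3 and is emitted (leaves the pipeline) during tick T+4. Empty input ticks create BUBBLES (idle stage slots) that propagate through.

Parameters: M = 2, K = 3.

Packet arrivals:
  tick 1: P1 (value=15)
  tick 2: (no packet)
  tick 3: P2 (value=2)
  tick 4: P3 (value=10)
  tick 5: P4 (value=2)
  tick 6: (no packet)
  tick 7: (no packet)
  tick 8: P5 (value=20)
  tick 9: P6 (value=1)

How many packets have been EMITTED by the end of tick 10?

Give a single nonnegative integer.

Answer: 4

Derivation:
Tick 1: [PARSE:P1(v=15,ok=F), VALIDATE:-, TRANSFORM:-, EMIT:-] out:-; in:P1
Tick 2: [PARSE:-, VALIDATE:P1(v=15,ok=F), TRANSFORM:-, EMIT:-] out:-; in:-
Tick 3: [PARSE:P2(v=2,ok=F), VALIDATE:-, TRANSFORM:P1(v=0,ok=F), EMIT:-] out:-; in:P2
Tick 4: [PARSE:P3(v=10,ok=F), VALIDATE:P2(v=2,ok=T), TRANSFORM:-, EMIT:P1(v=0,ok=F)] out:-; in:P3
Tick 5: [PARSE:P4(v=2,ok=F), VALIDATE:P3(v=10,ok=F), TRANSFORM:P2(v=6,ok=T), EMIT:-] out:P1(v=0); in:P4
Tick 6: [PARSE:-, VALIDATE:P4(v=2,ok=T), TRANSFORM:P3(v=0,ok=F), EMIT:P2(v=6,ok=T)] out:-; in:-
Tick 7: [PARSE:-, VALIDATE:-, TRANSFORM:P4(v=6,ok=T), EMIT:P3(v=0,ok=F)] out:P2(v=6); in:-
Tick 8: [PARSE:P5(v=20,ok=F), VALIDATE:-, TRANSFORM:-, EMIT:P4(v=6,ok=T)] out:P3(v=0); in:P5
Tick 9: [PARSE:P6(v=1,ok=F), VALIDATE:P5(v=20,ok=F), TRANSFORM:-, EMIT:-] out:P4(v=6); in:P6
Tick 10: [PARSE:-, VALIDATE:P6(v=1,ok=T), TRANSFORM:P5(v=0,ok=F), EMIT:-] out:-; in:-
Emitted by tick 10: ['P1', 'P2', 'P3', 'P4']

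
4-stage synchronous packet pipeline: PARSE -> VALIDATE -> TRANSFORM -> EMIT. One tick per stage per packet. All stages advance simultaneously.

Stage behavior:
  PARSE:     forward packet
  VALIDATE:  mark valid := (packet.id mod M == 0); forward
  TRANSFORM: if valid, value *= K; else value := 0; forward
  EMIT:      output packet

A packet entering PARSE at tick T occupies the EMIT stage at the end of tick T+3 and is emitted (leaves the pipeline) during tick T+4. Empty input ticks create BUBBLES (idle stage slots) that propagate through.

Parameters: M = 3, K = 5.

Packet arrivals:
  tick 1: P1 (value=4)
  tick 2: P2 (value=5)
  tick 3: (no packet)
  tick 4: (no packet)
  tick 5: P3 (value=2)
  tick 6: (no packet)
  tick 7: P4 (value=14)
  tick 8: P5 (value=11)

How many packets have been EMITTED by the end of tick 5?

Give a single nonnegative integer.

Answer: 1

Derivation:
Tick 1: [PARSE:P1(v=4,ok=F), VALIDATE:-, TRANSFORM:-, EMIT:-] out:-; in:P1
Tick 2: [PARSE:P2(v=5,ok=F), VALIDATE:P1(v=4,ok=F), TRANSFORM:-, EMIT:-] out:-; in:P2
Tick 3: [PARSE:-, VALIDATE:P2(v=5,ok=F), TRANSFORM:P1(v=0,ok=F), EMIT:-] out:-; in:-
Tick 4: [PARSE:-, VALIDATE:-, TRANSFORM:P2(v=0,ok=F), EMIT:P1(v=0,ok=F)] out:-; in:-
Tick 5: [PARSE:P3(v=2,ok=F), VALIDATE:-, TRANSFORM:-, EMIT:P2(v=0,ok=F)] out:P1(v=0); in:P3
Emitted by tick 5: ['P1']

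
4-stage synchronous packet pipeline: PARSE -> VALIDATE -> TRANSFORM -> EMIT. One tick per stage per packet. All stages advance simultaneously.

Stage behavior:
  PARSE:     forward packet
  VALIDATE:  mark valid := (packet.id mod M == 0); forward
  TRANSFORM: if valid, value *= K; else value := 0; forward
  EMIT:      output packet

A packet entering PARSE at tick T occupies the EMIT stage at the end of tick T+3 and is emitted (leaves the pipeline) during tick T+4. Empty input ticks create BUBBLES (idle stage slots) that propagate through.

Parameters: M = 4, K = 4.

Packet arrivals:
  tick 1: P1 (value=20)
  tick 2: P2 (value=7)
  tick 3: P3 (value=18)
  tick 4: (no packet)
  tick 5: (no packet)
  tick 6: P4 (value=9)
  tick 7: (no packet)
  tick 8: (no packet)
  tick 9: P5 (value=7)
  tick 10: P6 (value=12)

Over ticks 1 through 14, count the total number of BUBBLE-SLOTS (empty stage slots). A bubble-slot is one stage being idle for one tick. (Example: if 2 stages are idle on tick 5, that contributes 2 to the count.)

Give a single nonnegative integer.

Answer: 32

Derivation:
Tick 1: [PARSE:P1(v=20,ok=F), VALIDATE:-, TRANSFORM:-, EMIT:-] out:-; bubbles=3
Tick 2: [PARSE:P2(v=7,ok=F), VALIDATE:P1(v=20,ok=F), TRANSFORM:-, EMIT:-] out:-; bubbles=2
Tick 3: [PARSE:P3(v=18,ok=F), VALIDATE:P2(v=7,ok=F), TRANSFORM:P1(v=0,ok=F), EMIT:-] out:-; bubbles=1
Tick 4: [PARSE:-, VALIDATE:P3(v=18,ok=F), TRANSFORM:P2(v=0,ok=F), EMIT:P1(v=0,ok=F)] out:-; bubbles=1
Tick 5: [PARSE:-, VALIDATE:-, TRANSFORM:P3(v=0,ok=F), EMIT:P2(v=0,ok=F)] out:P1(v=0); bubbles=2
Tick 6: [PARSE:P4(v=9,ok=F), VALIDATE:-, TRANSFORM:-, EMIT:P3(v=0,ok=F)] out:P2(v=0); bubbles=2
Tick 7: [PARSE:-, VALIDATE:P4(v=9,ok=T), TRANSFORM:-, EMIT:-] out:P3(v=0); bubbles=3
Tick 8: [PARSE:-, VALIDATE:-, TRANSFORM:P4(v=36,ok=T), EMIT:-] out:-; bubbles=3
Tick 9: [PARSE:P5(v=7,ok=F), VALIDATE:-, TRANSFORM:-, EMIT:P4(v=36,ok=T)] out:-; bubbles=2
Tick 10: [PARSE:P6(v=12,ok=F), VALIDATE:P5(v=7,ok=F), TRANSFORM:-, EMIT:-] out:P4(v=36); bubbles=2
Tick 11: [PARSE:-, VALIDATE:P6(v=12,ok=F), TRANSFORM:P5(v=0,ok=F), EMIT:-] out:-; bubbles=2
Tick 12: [PARSE:-, VALIDATE:-, TRANSFORM:P6(v=0,ok=F), EMIT:P5(v=0,ok=F)] out:-; bubbles=2
Tick 13: [PARSE:-, VALIDATE:-, TRANSFORM:-, EMIT:P6(v=0,ok=F)] out:P5(v=0); bubbles=3
Tick 14: [PARSE:-, VALIDATE:-, TRANSFORM:-, EMIT:-] out:P6(v=0); bubbles=4
Total bubble-slots: 32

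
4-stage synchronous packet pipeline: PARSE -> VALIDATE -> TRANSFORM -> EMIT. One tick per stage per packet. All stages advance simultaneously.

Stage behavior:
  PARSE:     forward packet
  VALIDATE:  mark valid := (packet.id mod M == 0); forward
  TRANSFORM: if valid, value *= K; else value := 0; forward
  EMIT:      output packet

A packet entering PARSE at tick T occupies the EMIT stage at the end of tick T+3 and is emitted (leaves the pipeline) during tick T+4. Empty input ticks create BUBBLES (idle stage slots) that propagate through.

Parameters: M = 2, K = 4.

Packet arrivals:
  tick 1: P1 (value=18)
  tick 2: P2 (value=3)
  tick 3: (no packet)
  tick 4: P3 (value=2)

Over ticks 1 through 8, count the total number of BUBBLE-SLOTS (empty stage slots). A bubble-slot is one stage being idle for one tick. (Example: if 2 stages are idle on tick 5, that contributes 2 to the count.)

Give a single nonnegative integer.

Answer: 20

Derivation:
Tick 1: [PARSE:P1(v=18,ok=F), VALIDATE:-, TRANSFORM:-, EMIT:-] out:-; bubbles=3
Tick 2: [PARSE:P2(v=3,ok=F), VALIDATE:P1(v=18,ok=F), TRANSFORM:-, EMIT:-] out:-; bubbles=2
Tick 3: [PARSE:-, VALIDATE:P2(v=3,ok=T), TRANSFORM:P1(v=0,ok=F), EMIT:-] out:-; bubbles=2
Tick 4: [PARSE:P3(v=2,ok=F), VALIDATE:-, TRANSFORM:P2(v=12,ok=T), EMIT:P1(v=0,ok=F)] out:-; bubbles=1
Tick 5: [PARSE:-, VALIDATE:P3(v=2,ok=F), TRANSFORM:-, EMIT:P2(v=12,ok=T)] out:P1(v=0); bubbles=2
Tick 6: [PARSE:-, VALIDATE:-, TRANSFORM:P3(v=0,ok=F), EMIT:-] out:P2(v=12); bubbles=3
Tick 7: [PARSE:-, VALIDATE:-, TRANSFORM:-, EMIT:P3(v=0,ok=F)] out:-; bubbles=3
Tick 8: [PARSE:-, VALIDATE:-, TRANSFORM:-, EMIT:-] out:P3(v=0); bubbles=4
Total bubble-slots: 20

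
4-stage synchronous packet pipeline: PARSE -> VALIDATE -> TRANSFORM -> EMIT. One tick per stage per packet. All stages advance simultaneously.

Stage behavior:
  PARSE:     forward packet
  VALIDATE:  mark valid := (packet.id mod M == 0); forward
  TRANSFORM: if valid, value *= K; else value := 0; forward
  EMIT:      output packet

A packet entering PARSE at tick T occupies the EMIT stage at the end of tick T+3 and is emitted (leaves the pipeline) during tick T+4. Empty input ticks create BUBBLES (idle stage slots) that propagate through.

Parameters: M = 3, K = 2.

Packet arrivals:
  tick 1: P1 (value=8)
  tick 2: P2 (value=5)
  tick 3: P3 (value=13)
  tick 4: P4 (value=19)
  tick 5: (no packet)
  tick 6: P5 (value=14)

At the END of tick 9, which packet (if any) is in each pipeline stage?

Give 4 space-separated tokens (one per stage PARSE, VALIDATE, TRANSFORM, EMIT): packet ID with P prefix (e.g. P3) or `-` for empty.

Tick 1: [PARSE:P1(v=8,ok=F), VALIDATE:-, TRANSFORM:-, EMIT:-] out:-; in:P1
Tick 2: [PARSE:P2(v=5,ok=F), VALIDATE:P1(v=8,ok=F), TRANSFORM:-, EMIT:-] out:-; in:P2
Tick 3: [PARSE:P3(v=13,ok=F), VALIDATE:P2(v=5,ok=F), TRANSFORM:P1(v=0,ok=F), EMIT:-] out:-; in:P3
Tick 4: [PARSE:P4(v=19,ok=F), VALIDATE:P3(v=13,ok=T), TRANSFORM:P2(v=0,ok=F), EMIT:P1(v=0,ok=F)] out:-; in:P4
Tick 5: [PARSE:-, VALIDATE:P4(v=19,ok=F), TRANSFORM:P3(v=26,ok=T), EMIT:P2(v=0,ok=F)] out:P1(v=0); in:-
Tick 6: [PARSE:P5(v=14,ok=F), VALIDATE:-, TRANSFORM:P4(v=0,ok=F), EMIT:P3(v=26,ok=T)] out:P2(v=0); in:P5
Tick 7: [PARSE:-, VALIDATE:P5(v=14,ok=F), TRANSFORM:-, EMIT:P4(v=0,ok=F)] out:P3(v=26); in:-
Tick 8: [PARSE:-, VALIDATE:-, TRANSFORM:P5(v=0,ok=F), EMIT:-] out:P4(v=0); in:-
Tick 9: [PARSE:-, VALIDATE:-, TRANSFORM:-, EMIT:P5(v=0,ok=F)] out:-; in:-
At end of tick 9: ['-', '-', '-', 'P5']

Answer: - - - P5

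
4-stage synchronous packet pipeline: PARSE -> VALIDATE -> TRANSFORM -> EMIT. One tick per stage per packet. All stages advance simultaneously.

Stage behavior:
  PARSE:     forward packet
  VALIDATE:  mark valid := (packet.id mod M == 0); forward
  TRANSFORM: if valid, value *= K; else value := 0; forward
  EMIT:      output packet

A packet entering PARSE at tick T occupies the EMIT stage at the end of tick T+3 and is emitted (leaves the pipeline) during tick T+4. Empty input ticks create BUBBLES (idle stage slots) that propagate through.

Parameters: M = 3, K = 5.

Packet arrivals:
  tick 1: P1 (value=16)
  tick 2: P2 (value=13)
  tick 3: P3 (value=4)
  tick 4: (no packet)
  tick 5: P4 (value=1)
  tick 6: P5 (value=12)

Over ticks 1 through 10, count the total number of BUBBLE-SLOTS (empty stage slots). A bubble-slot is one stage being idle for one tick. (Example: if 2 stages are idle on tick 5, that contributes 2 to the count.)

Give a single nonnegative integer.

Tick 1: [PARSE:P1(v=16,ok=F), VALIDATE:-, TRANSFORM:-, EMIT:-] out:-; bubbles=3
Tick 2: [PARSE:P2(v=13,ok=F), VALIDATE:P1(v=16,ok=F), TRANSFORM:-, EMIT:-] out:-; bubbles=2
Tick 3: [PARSE:P3(v=4,ok=F), VALIDATE:P2(v=13,ok=F), TRANSFORM:P1(v=0,ok=F), EMIT:-] out:-; bubbles=1
Tick 4: [PARSE:-, VALIDATE:P3(v=4,ok=T), TRANSFORM:P2(v=0,ok=F), EMIT:P1(v=0,ok=F)] out:-; bubbles=1
Tick 5: [PARSE:P4(v=1,ok=F), VALIDATE:-, TRANSFORM:P3(v=20,ok=T), EMIT:P2(v=0,ok=F)] out:P1(v=0); bubbles=1
Tick 6: [PARSE:P5(v=12,ok=F), VALIDATE:P4(v=1,ok=F), TRANSFORM:-, EMIT:P3(v=20,ok=T)] out:P2(v=0); bubbles=1
Tick 7: [PARSE:-, VALIDATE:P5(v=12,ok=F), TRANSFORM:P4(v=0,ok=F), EMIT:-] out:P3(v=20); bubbles=2
Tick 8: [PARSE:-, VALIDATE:-, TRANSFORM:P5(v=0,ok=F), EMIT:P4(v=0,ok=F)] out:-; bubbles=2
Tick 9: [PARSE:-, VALIDATE:-, TRANSFORM:-, EMIT:P5(v=0,ok=F)] out:P4(v=0); bubbles=3
Tick 10: [PARSE:-, VALIDATE:-, TRANSFORM:-, EMIT:-] out:P5(v=0); bubbles=4
Total bubble-slots: 20

Answer: 20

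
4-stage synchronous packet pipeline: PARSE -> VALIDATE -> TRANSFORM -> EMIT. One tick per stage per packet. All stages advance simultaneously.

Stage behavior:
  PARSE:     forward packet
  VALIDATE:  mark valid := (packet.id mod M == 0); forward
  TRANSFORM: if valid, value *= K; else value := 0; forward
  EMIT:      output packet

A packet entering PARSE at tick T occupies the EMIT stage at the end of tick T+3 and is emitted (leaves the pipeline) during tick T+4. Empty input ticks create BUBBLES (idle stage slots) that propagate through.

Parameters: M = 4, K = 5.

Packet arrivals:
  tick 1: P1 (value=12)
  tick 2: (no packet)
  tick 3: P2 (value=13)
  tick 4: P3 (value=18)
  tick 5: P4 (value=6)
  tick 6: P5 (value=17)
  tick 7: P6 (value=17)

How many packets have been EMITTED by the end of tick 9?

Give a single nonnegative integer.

Answer: 4

Derivation:
Tick 1: [PARSE:P1(v=12,ok=F), VALIDATE:-, TRANSFORM:-, EMIT:-] out:-; in:P1
Tick 2: [PARSE:-, VALIDATE:P1(v=12,ok=F), TRANSFORM:-, EMIT:-] out:-; in:-
Tick 3: [PARSE:P2(v=13,ok=F), VALIDATE:-, TRANSFORM:P1(v=0,ok=F), EMIT:-] out:-; in:P2
Tick 4: [PARSE:P3(v=18,ok=F), VALIDATE:P2(v=13,ok=F), TRANSFORM:-, EMIT:P1(v=0,ok=F)] out:-; in:P3
Tick 5: [PARSE:P4(v=6,ok=F), VALIDATE:P3(v=18,ok=F), TRANSFORM:P2(v=0,ok=F), EMIT:-] out:P1(v=0); in:P4
Tick 6: [PARSE:P5(v=17,ok=F), VALIDATE:P4(v=6,ok=T), TRANSFORM:P3(v=0,ok=F), EMIT:P2(v=0,ok=F)] out:-; in:P5
Tick 7: [PARSE:P6(v=17,ok=F), VALIDATE:P5(v=17,ok=F), TRANSFORM:P4(v=30,ok=T), EMIT:P3(v=0,ok=F)] out:P2(v=0); in:P6
Tick 8: [PARSE:-, VALIDATE:P6(v=17,ok=F), TRANSFORM:P5(v=0,ok=F), EMIT:P4(v=30,ok=T)] out:P3(v=0); in:-
Tick 9: [PARSE:-, VALIDATE:-, TRANSFORM:P6(v=0,ok=F), EMIT:P5(v=0,ok=F)] out:P4(v=30); in:-
Emitted by tick 9: ['P1', 'P2', 'P3', 'P4']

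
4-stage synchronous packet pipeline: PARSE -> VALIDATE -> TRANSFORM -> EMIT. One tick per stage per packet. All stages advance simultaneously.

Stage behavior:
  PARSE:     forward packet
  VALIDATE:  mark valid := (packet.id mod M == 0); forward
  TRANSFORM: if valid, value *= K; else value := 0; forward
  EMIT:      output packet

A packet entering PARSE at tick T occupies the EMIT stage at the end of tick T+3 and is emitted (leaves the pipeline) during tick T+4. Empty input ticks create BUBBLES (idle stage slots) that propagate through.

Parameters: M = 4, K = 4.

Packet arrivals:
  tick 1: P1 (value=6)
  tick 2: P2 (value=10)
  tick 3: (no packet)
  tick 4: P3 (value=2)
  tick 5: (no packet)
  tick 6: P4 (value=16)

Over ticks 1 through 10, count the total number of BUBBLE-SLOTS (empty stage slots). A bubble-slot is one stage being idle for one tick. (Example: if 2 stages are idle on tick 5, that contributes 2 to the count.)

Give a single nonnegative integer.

Answer: 24

Derivation:
Tick 1: [PARSE:P1(v=6,ok=F), VALIDATE:-, TRANSFORM:-, EMIT:-] out:-; bubbles=3
Tick 2: [PARSE:P2(v=10,ok=F), VALIDATE:P1(v=6,ok=F), TRANSFORM:-, EMIT:-] out:-; bubbles=2
Tick 3: [PARSE:-, VALIDATE:P2(v=10,ok=F), TRANSFORM:P1(v=0,ok=F), EMIT:-] out:-; bubbles=2
Tick 4: [PARSE:P3(v=2,ok=F), VALIDATE:-, TRANSFORM:P2(v=0,ok=F), EMIT:P1(v=0,ok=F)] out:-; bubbles=1
Tick 5: [PARSE:-, VALIDATE:P3(v=2,ok=F), TRANSFORM:-, EMIT:P2(v=0,ok=F)] out:P1(v=0); bubbles=2
Tick 6: [PARSE:P4(v=16,ok=F), VALIDATE:-, TRANSFORM:P3(v=0,ok=F), EMIT:-] out:P2(v=0); bubbles=2
Tick 7: [PARSE:-, VALIDATE:P4(v=16,ok=T), TRANSFORM:-, EMIT:P3(v=0,ok=F)] out:-; bubbles=2
Tick 8: [PARSE:-, VALIDATE:-, TRANSFORM:P4(v=64,ok=T), EMIT:-] out:P3(v=0); bubbles=3
Tick 9: [PARSE:-, VALIDATE:-, TRANSFORM:-, EMIT:P4(v=64,ok=T)] out:-; bubbles=3
Tick 10: [PARSE:-, VALIDATE:-, TRANSFORM:-, EMIT:-] out:P4(v=64); bubbles=4
Total bubble-slots: 24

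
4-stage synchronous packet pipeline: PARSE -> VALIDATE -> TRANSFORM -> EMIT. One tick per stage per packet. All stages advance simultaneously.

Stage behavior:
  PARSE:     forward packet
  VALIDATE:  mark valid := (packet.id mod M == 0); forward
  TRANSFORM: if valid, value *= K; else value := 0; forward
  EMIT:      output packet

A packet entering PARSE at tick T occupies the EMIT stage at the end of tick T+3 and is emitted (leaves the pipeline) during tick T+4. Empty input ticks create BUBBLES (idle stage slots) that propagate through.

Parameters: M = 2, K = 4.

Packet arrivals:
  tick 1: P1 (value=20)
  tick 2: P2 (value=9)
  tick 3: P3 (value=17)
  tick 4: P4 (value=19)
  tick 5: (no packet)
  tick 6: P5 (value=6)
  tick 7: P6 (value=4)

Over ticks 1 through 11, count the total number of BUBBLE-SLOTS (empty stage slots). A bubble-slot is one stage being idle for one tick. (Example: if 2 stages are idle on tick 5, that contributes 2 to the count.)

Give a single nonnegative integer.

Tick 1: [PARSE:P1(v=20,ok=F), VALIDATE:-, TRANSFORM:-, EMIT:-] out:-; bubbles=3
Tick 2: [PARSE:P2(v=9,ok=F), VALIDATE:P1(v=20,ok=F), TRANSFORM:-, EMIT:-] out:-; bubbles=2
Tick 3: [PARSE:P3(v=17,ok=F), VALIDATE:P2(v=9,ok=T), TRANSFORM:P1(v=0,ok=F), EMIT:-] out:-; bubbles=1
Tick 4: [PARSE:P4(v=19,ok=F), VALIDATE:P3(v=17,ok=F), TRANSFORM:P2(v=36,ok=T), EMIT:P1(v=0,ok=F)] out:-; bubbles=0
Tick 5: [PARSE:-, VALIDATE:P4(v=19,ok=T), TRANSFORM:P3(v=0,ok=F), EMIT:P2(v=36,ok=T)] out:P1(v=0); bubbles=1
Tick 6: [PARSE:P5(v=6,ok=F), VALIDATE:-, TRANSFORM:P4(v=76,ok=T), EMIT:P3(v=0,ok=F)] out:P2(v=36); bubbles=1
Tick 7: [PARSE:P6(v=4,ok=F), VALIDATE:P5(v=6,ok=F), TRANSFORM:-, EMIT:P4(v=76,ok=T)] out:P3(v=0); bubbles=1
Tick 8: [PARSE:-, VALIDATE:P6(v=4,ok=T), TRANSFORM:P5(v=0,ok=F), EMIT:-] out:P4(v=76); bubbles=2
Tick 9: [PARSE:-, VALIDATE:-, TRANSFORM:P6(v=16,ok=T), EMIT:P5(v=0,ok=F)] out:-; bubbles=2
Tick 10: [PARSE:-, VALIDATE:-, TRANSFORM:-, EMIT:P6(v=16,ok=T)] out:P5(v=0); bubbles=3
Tick 11: [PARSE:-, VALIDATE:-, TRANSFORM:-, EMIT:-] out:P6(v=16); bubbles=4
Total bubble-slots: 20

Answer: 20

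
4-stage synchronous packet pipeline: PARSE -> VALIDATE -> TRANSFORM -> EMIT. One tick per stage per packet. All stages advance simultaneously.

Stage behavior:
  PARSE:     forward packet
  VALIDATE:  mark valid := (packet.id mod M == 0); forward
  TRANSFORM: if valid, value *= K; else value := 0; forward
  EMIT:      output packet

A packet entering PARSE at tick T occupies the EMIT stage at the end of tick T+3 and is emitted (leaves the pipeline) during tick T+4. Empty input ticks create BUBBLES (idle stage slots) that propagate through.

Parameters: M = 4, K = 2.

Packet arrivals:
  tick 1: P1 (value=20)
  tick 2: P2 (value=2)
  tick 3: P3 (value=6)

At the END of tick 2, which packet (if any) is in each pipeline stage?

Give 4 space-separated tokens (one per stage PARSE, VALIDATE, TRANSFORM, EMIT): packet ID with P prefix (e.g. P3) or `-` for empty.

Answer: P2 P1 - -

Derivation:
Tick 1: [PARSE:P1(v=20,ok=F), VALIDATE:-, TRANSFORM:-, EMIT:-] out:-; in:P1
Tick 2: [PARSE:P2(v=2,ok=F), VALIDATE:P1(v=20,ok=F), TRANSFORM:-, EMIT:-] out:-; in:P2
At end of tick 2: ['P2', 'P1', '-', '-']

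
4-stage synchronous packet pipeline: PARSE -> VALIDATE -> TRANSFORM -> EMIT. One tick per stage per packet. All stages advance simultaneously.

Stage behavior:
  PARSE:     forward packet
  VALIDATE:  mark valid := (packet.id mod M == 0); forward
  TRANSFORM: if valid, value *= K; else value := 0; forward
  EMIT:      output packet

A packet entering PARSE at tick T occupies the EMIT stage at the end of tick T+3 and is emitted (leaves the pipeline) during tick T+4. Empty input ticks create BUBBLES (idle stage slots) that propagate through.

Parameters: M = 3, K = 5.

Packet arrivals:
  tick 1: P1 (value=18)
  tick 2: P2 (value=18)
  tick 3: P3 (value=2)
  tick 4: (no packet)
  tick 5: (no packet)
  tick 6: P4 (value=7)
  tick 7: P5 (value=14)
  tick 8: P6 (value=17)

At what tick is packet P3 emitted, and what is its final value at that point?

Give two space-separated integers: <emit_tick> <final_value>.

Answer: 7 10

Derivation:
Tick 1: [PARSE:P1(v=18,ok=F), VALIDATE:-, TRANSFORM:-, EMIT:-] out:-; in:P1
Tick 2: [PARSE:P2(v=18,ok=F), VALIDATE:P1(v=18,ok=F), TRANSFORM:-, EMIT:-] out:-; in:P2
Tick 3: [PARSE:P3(v=2,ok=F), VALIDATE:P2(v=18,ok=F), TRANSFORM:P1(v=0,ok=F), EMIT:-] out:-; in:P3
Tick 4: [PARSE:-, VALIDATE:P3(v=2,ok=T), TRANSFORM:P2(v=0,ok=F), EMIT:P1(v=0,ok=F)] out:-; in:-
Tick 5: [PARSE:-, VALIDATE:-, TRANSFORM:P3(v=10,ok=T), EMIT:P2(v=0,ok=F)] out:P1(v=0); in:-
Tick 6: [PARSE:P4(v=7,ok=F), VALIDATE:-, TRANSFORM:-, EMIT:P3(v=10,ok=T)] out:P2(v=0); in:P4
Tick 7: [PARSE:P5(v=14,ok=F), VALIDATE:P4(v=7,ok=F), TRANSFORM:-, EMIT:-] out:P3(v=10); in:P5
Tick 8: [PARSE:P6(v=17,ok=F), VALIDATE:P5(v=14,ok=F), TRANSFORM:P4(v=0,ok=F), EMIT:-] out:-; in:P6
Tick 9: [PARSE:-, VALIDATE:P6(v=17,ok=T), TRANSFORM:P5(v=0,ok=F), EMIT:P4(v=0,ok=F)] out:-; in:-
Tick 10: [PARSE:-, VALIDATE:-, TRANSFORM:P6(v=85,ok=T), EMIT:P5(v=0,ok=F)] out:P4(v=0); in:-
Tick 11: [PARSE:-, VALIDATE:-, TRANSFORM:-, EMIT:P6(v=85,ok=T)] out:P5(v=0); in:-
Tick 12: [PARSE:-, VALIDATE:-, TRANSFORM:-, EMIT:-] out:P6(v=85); in:-
P3: arrives tick 3, valid=True (id=3, id%3=0), emit tick 7, final value 10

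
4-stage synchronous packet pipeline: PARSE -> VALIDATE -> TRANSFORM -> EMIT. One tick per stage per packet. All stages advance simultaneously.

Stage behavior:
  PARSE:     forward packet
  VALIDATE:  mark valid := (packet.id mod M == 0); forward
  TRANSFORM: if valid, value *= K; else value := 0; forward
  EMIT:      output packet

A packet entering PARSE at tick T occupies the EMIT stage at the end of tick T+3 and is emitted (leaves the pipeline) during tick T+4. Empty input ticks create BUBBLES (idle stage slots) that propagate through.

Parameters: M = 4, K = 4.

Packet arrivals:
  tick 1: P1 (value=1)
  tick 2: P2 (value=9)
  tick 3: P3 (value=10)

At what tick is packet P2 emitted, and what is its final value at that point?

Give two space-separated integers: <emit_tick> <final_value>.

Tick 1: [PARSE:P1(v=1,ok=F), VALIDATE:-, TRANSFORM:-, EMIT:-] out:-; in:P1
Tick 2: [PARSE:P2(v=9,ok=F), VALIDATE:P1(v=1,ok=F), TRANSFORM:-, EMIT:-] out:-; in:P2
Tick 3: [PARSE:P3(v=10,ok=F), VALIDATE:P2(v=9,ok=F), TRANSFORM:P1(v=0,ok=F), EMIT:-] out:-; in:P3
Tick 4: [PARSE:-, VALIDATE:P3(v=10,ok=F), TRANSFORM:P2(v=0,ok=F), EMIT:P1(v=0,ok=F)] out:-; in:-
Tick 5: [PARSE:-, VALIDATE:-, TRANSFORM:P3(v=0,ok=F), EMIT:P2(v=0,ok=F)] out:P1(v=0); in:-
Tick 6: [PARSE:-, VALIDATE:-, TRANSFORM:-, EMIT:P3(v=0,ok=F)] out:P2(v=0); in:-
Tick 7: [PARSE:-, VALIDATE:-, TRANSFORM:-, EMIT:-] out:P3(v=0); in:-
P2: arrives tick 2, valid=False (id=2, id%4=2), emit tick 6, final value 0

Answer: 6 0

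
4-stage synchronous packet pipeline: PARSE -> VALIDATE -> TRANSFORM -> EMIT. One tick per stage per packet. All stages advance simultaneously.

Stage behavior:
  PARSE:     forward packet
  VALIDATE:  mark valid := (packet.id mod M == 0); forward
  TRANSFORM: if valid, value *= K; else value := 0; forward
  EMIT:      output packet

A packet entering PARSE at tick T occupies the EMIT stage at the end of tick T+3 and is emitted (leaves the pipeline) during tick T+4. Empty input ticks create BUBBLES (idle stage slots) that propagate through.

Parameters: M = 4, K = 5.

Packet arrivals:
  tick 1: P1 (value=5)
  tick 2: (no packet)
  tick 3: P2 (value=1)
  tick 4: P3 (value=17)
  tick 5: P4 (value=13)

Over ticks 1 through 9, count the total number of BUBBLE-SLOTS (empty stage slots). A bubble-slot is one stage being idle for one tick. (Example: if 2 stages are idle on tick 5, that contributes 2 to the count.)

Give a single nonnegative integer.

Answer: 20

Derivation:
Tick 1: [PARSE:P1(v=5,ok=F), VALIDATE:-, TRANSFORM:-, EMIT:-] out:-; bubbles=3
Tick 2: [PARSE:-, VALIDATE:P1(v=5,ok=F), TRANSFORM:-, EMIT:-] out:-; bubbles=3
Tick 3: [PARSE:P2(v=1,ok=F), VALIDATE:-, TRANSFORM:P1(v=0,ok=F), EMIT:-] out:-; bubbles=2
Tick 4: [PARSE:P3(v=17,ok=F), VALIDATE:P2(v=1,ok=F), TRANSFORM:-, EMIT:P1(v=0,ok=F)] out:-; bubbles=1
Tick 5: [PARSE:P4(v=13,ok=F), VALIDATE:P3(v=17,ok=F), TRANSFORM:P2(v=0,ok=F), EMIT:-] out:P1(v=0); bubbles=1
Tick 6: [PARSE:-, VALIDATE:P4(v=13,ok=T), TRANSFORM:P3(v=0,ok=F), EMIT:P2(v=0,ok=F)] out:-; bubbles=1
Tick 7: [PARSE:-, VALIDATE:-, TRANSFORM:P4(v=65,ok=T), EMIT:P3(v=0,ok=F)] out:P2(v=0); bubbles=2
Tick 8: [PARSE:-, VALIDATE:-, TRANSFORM:-, EMIT:P4(v=65,ok=T)] out:P3(v=0); bubbles=3
Tick 9: [PARSE:-, VALIDATE:-, TRANSFORM:-, EMIT:-] out:P4(v=65); bubbles=4
Total bubble-slots: 20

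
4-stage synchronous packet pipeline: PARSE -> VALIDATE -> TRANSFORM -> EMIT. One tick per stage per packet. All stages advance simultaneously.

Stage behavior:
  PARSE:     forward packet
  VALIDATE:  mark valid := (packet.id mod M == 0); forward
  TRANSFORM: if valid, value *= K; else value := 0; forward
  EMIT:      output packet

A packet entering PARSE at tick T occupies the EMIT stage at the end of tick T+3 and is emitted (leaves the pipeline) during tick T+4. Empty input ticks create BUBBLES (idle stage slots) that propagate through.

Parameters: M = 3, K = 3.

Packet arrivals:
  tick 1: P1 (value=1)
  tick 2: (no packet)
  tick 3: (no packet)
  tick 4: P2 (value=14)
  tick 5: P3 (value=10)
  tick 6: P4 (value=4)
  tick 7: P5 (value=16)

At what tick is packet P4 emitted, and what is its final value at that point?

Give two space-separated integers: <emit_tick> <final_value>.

Tick 1: [PARSE:P1(v=1,ok=F), VALIDATE:-, TRANSFORM:-, EMIT:-] out:-; in:P1
Tick 2: [PARSE:-, VALIDATE:P1(v=1,ok=F), TRANSFORM:-, EMIT:-] out:-; in:-
Tick 3: [PARSE:-, VALIDATE:-, TRANSFORM:P1(v=0,ok=F), EMIT:-] out:-; in:-
Tick 4: [PARSE:P2(v=14,ok=F), VALIDATE:-, TRANSFORM:-, EMIT:P1(v=0,ok=F)] out:-; in:P2
Tick 5: [PARSE:P3(v=10,ok=F), VALIDATE:P2(v=14,ok=F), TRANSFORM:-, EMIT:-] out:P1(v=0); in:P3
Tick 6: [PARSE:P4(v=4,ok=F), VALIDATE:P3(v=10,ok=T), TRANSFORM:P2(v=0,ok=F), EMIT:-] out:-; in:P4
Tick 7: [PARSE:P5(v=16,ok=F), VALIDATE:P4(v=4,ok=F), TRANSFORM:P3(v=30,ok=T), EMIT:P2(v=0,ok=F)] out:-; in:P5
Tick 8: [PARSE:-, VALIDATE:P5(v=16,ok=F), TRANSFORM:P4(v=0,ok=F), EMIT:P3(v=30,ok=T)] out:P2(v=0); in:-
Tick 9: [PARSE:-, VALIDATE:-, TRANSFORM:P5(v=0,ok=F), EMIT:P4(v=0,ok=F)] out:P3(v=30); in:-
Tick 10: [PARSE:-, VALIDATE:-, TRANSFORM:-, EMIT:P5(v=0,ok=F)] out:P4(v=0); in:-
Tick 11: [PARSE:-, VALIDATE:-, TRANSFORM:-, EMIT:-] out:P5(v=0); in:-
P4: arrives tick 6, valid=False (id=4, id%3=1), emit tick 10, final value 0

Answer: 10 0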